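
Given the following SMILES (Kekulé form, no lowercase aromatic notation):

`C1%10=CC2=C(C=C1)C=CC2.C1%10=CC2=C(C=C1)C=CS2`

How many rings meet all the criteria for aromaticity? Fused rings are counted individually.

3

The SMILES encodes a six-membered carbon ring with three alternating C=C double bonds, fused to a five-membered carbon ring containing one C=C double bond and one sp³ carbon; a six-membered carbon ring with three alternating C=C double bonds, fused to a five-membered ring containing one sulfur and two C=C double bonds.
The 6-membered ring is planar and fully conjugated; 3 ring double bonds give 6 π electrons. 6 = 4(1)+2, so it is aromatic (benzene ring).
The 5-membered ring has one sp³ carbon, so it is not fully conjugated — not aromatic (cyclopentene ring).
The fused 6/5-membered bicyclic (with one sulfur) is a single π system with 9 sp² atoms and 10 π electrons from ring double bonds plus a heteroatom lone pair. 10 = 4(2)+2, so the system is aromatic and both rings count as aromatic (benzothiophene).
3 of the 4 rings are aromatic. Total: 3.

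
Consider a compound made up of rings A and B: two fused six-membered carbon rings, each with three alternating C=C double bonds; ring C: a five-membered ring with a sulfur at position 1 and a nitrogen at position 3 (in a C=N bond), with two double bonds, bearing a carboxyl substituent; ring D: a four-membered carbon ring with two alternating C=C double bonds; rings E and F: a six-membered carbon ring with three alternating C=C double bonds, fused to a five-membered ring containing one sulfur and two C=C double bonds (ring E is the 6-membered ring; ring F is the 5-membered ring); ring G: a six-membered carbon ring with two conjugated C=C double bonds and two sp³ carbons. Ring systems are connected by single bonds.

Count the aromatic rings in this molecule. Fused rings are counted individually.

5

Rings A and B form a fused bicyclic system with 10 sp² atoms and 10 π electrons from ring double bonds. 10 = 4(2)+2, so the system is aromatic and both rings count as aromatic (naphthalene).
Ring C is fully conjugated (every ring atom contributes a p orbital); 2 ring double bonds (4 π electrons) plus a heteroatom lone pair (2) give 6 π electrons. That satisfies 4n+2 with n=1, so ring C is aromatic (thiazole).
Ring D has only sp² ring atoms; a planar conformation would have a fully conjugated π system of 4 electrons. But 4 = 4(1), which is 4n not 4n+2, so ring D is not aromatic (cyclobutadiene) — cyclobutadiene is antiaromatic and distorts to a rectangle.
Rings E and F form a fused bicyclic system (with one sulfur) with 9 sp² atoms and 10 π electrons from ring double bonds plus a heteroatom lone pair. 10 = 4(2)+2, so the system is aromatic and both rings count as aromatic (benzothiophene).
Ring G has two sp³ carbons, so it is not fully conjugated — not aromatic (1,3-cyclohexadiene).
Aromatic: A, B, C, E, F. Total: 5.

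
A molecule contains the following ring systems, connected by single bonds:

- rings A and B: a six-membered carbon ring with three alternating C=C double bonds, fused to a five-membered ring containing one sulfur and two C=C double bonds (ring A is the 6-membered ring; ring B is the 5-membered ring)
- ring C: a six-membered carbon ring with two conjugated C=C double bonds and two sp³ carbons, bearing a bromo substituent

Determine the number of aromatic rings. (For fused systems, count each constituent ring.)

Rings A and B form a fused bicyclic system (with one sulfur) with 9 sp² atoms and 10 π electrons from ring double bonds plus a heteroatom lone pair. 10 = 4(2)+2, so the system is aromatic and both rings count as aromatic (benzothiophene).
Ring C has two sp³ carbons, so it is not fully conjugated — not aromatic (1,3-cyclohexadiene).
Aromatic: A, B. Total: 2.

2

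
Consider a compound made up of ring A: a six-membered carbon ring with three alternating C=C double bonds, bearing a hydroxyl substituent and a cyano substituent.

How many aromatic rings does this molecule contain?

1

Ring A is planar and fully conjugated; 3 ring double bonds give 6 π electrons. That satisfies 4n+2 with n=1, so ring A is aromatic (benzene).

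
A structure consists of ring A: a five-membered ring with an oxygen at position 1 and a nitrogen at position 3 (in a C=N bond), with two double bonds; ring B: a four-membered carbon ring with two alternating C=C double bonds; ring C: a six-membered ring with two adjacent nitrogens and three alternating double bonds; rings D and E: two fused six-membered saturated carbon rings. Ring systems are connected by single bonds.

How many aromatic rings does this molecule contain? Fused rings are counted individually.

2

Ring A is planar and fully conjugated; 2 ring double bonds (4 π electrons) plus a heteroatom lone pair (2) give 6 π electrons. That satisfies 4n+2 with n=1, so ring A is aromatic (oxazole).
Ring B has only sp² ring atoms; a planar conformation would have a fully conjugated π system of 4 electrons. But 4 = 4(1), which is 4n not 4n+2, so ring B is not aromatic (cyclobutadiene) — cyclobutadiene is antiaromatic and distorts to a rectangle.
Ring C has a continuous p-orbital overlap around the ring; 3 ring double bonds give 6 π electrons. Since 6 = 4n+2 (n=1), ring C is aromatic (pyridazine).
Ring D has only sp³ atoms, so it is not fully conjugated — not aromatic (cyclohexane ring).
Ring E has only sp³ atoms, so it is not fully conjugated — not aromatic (cyclohexane ring).
Aromatic: A, C. Total: 2.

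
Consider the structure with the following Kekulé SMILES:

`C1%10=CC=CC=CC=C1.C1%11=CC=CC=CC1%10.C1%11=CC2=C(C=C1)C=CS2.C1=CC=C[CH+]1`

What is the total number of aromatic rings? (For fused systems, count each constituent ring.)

The SMILES encodes an eight-membered carbon ring with four alternating C=C double bonds; a seven-membered carbon ring with three C=C double bonds and one sp³ carbon; a six-membered carbon ring with three alternating C=C double bonds, fused to a five-membered ring containing one sulfur and two C=C double bonds; a five-membered all-carbon ring bearing a positive charge on one carbon, with two C=C double bonds.
The 8-membered ring has only sp² ring atoms; a planar conformation would have a fully conjugated π system of 8 electrons. But 8 = 4(2), which is 4n not 4n+2, so it is not aromatic (cyclooctatetraene) — cyclooctatetraene distorts into a non-planar tub to avoid antiaromaticity.
The 7-membered ring has one sp³ carbon, so it is not fully conjugated — not aromatic (cycloheptatriene).
The fused 6/5-membered bicyclic (with one sulfur) is a single π system with 9 sp² atoms and 10 π electrons from ring double bonds plus a heteroatom lone pair. 10 = 4(2)+2, so the system is aromatic and both rings count as aromatic (benzothiophene).
The 5-membered ring has only sp² ring atoms; a planar conformation would have a fully conjugated π system of 4 electrons. But 4 = 4(1), which is 4n not 4n+2, so it is not aromatic (cyclopentadienyl cation).
2 of the 5 rings are aromatic. Total: 2.

2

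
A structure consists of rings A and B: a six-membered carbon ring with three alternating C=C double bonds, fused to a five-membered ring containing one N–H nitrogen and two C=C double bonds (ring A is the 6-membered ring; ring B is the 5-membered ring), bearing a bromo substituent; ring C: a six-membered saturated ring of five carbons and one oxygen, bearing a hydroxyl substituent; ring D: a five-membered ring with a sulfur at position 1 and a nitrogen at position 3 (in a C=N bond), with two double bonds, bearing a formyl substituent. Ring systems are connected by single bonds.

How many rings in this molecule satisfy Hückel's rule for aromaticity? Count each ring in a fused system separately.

3

Rings A and B form a fused bicyclic system (with one N–H) with 9 sp² atoms and 10 π electrons from ring double bonds plus a heteroatom lone pair. 10 = 4(2)+2, so the system is aromatic and both rings count as aromatic (indole).
Ring C has only sp³ atoms, so it is not fully conjugated — not aromatic (tetrahydropyran).
Ring D is fully conjugated (every ring atom contributes a p orbital); 2 ring double bonds (4 π electrons) plus a heteroatom lone pair (2) give 6 π electrons. Since 6 = 4n+2 (n=1), ring D is aromatic (thiazole).
Aromatic: A, B, D. Total: 3.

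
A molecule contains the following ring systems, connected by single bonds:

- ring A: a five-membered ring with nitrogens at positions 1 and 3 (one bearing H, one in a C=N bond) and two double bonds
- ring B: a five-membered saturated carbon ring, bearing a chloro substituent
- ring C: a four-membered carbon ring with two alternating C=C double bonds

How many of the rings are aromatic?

1

Ring A is planar and fully conjugated; 2 ring double bonds (4 π electrons) plus a heteroatom lone pair (2) give 6 π electrons. 6 = 4(1)+2, so ring A is aromatic (imidazole).
Ring B has only sp³ atoms, so it is not fully conjugated — not aromatic (cyclopentane).
Ring C has only sp² ring atoms; a planar conformation would have a fully conjugated π system of 4 electrons. But 4 = 4(1), which is 4n not 4n+2, so ring C is not aromatic (cyclobutadiene) — cyclobutadiene is antiaromatic and distorts to a rectangle.
Aromatic: A. Total: 1.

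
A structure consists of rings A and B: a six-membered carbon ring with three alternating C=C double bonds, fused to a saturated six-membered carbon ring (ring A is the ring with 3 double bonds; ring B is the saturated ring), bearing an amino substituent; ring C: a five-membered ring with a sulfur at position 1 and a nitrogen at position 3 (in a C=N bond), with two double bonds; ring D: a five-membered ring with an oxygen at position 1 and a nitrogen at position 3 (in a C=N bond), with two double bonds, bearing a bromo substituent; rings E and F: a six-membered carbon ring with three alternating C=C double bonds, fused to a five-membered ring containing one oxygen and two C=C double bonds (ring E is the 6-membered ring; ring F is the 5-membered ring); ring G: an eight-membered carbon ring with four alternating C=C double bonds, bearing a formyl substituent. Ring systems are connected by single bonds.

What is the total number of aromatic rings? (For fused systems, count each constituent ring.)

5

Ring A has a continuous p-orbital overlap around the ring; 3 ring double bonds give 6 π electrons. That satisfies 4n+2 with n=1, so ring A is aromatic (benzene ring).
Ring B has four sp³ carbons, so it is not fully conjugated — not aromatic (cyclohexane ring).
Ring C has a continuous p-orbital overlap around the ring; 2 ring double bonds (4 π electrons) plus a heteroatom lone pair (2) give 6 π electrons. Since 6 = 4n+2 (n=1), ring C is aromatic (thiazole).
Ring D is fully conjugated (every ring atom contributes a p orbital); 2 ring double bonds (4 π electrons) plus a heteroatom lone pair (2) give 6 π electrons. 6 = 4(1)+2, so ring D is aromatic (oxazole).
Rings E and F form a fused bicyclic system (with one oxygen) with 9 sp² atoms and 10 π electrons from ring double bonds plus a heteroatom lone pair. 10 = 4(2)+2, so the system is aromatic and both rings count as aromatic (benzofuran).
Ring G has only sp² ring atoms; a planar conformation would have a fully conjugated π system of 8 electrons. But 8 = 4(2), which is 4n not 4n+2, so ring G is not aromatic (cyclooctatetraene) — cyclooctatetraene distorts into a non-planar tub to avoid antiaromaticity.
Aromatic: A, C, D, E, F. Total: 5.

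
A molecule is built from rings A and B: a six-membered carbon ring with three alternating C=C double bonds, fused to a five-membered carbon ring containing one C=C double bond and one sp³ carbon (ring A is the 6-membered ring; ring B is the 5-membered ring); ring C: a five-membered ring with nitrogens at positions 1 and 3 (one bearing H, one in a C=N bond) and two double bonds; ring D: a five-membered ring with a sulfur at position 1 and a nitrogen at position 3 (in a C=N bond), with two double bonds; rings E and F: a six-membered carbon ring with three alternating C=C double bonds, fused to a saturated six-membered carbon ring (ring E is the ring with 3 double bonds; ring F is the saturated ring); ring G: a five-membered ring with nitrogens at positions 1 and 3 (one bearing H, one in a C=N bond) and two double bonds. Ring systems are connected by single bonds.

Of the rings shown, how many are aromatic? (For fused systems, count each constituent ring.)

5

Ring A has a continuous p-orbital overlap around the ring; 3 ring double bonds give 6 π electrons. 6 = 4(1)+2, so ring A is aromatic (benzene ring).
Ring B has one sp³ carbon, so it is not fully conjugated — not aromatic (cyclopentene ring).
Ring C is fully conjugated (every ring atom contributes a p orbital); 2 ring double bonds (4 π electrons) plus a heteroatom lone pair (2) give 6 π electrons. Since 6 = 4n+2 (n=1), ring C is aromatic (imidazole).
Ring D is fully conjugated (every ring atom contributes a p orbital); 2 ring double bonds (4 π electrons) plus a heteroatom lone pair (2) give 6 π electrons. That satisfies 4n+2 with n=1, so ring D is aromatic (thiazole).
Ring E is fully conjugated (every ring atom contributes a p orbital); 3 ring double bonds give 6 π electrons. That satisfies 4n+2 with n=1, so ring E is aromatic (benzene ring).
Ring F has four sp³ carbons, so it is not fully conjugated — not aromatic (cyclohexane ring).
Ring G has a continuous p-orbital overlap around the ring; 2 ring double bonds (4 π electrons) plus a heteroatom lone pair (2) give 6 π electrons. Since 6 = 4n+2 (n=1), ring G is aromatic (imidazole).
Aromatic: A, C, D, E, G. Total: 5.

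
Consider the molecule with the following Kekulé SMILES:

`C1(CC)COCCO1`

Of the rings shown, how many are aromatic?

The SMILES encodes a six-membered saturated ring with oxygens at positions 1 and 4.
The 6-membered ring with two oxygens (1,4) has only sp³ atoms, so it is not fully conjugated — not aromatic (1,4-dioxane).

0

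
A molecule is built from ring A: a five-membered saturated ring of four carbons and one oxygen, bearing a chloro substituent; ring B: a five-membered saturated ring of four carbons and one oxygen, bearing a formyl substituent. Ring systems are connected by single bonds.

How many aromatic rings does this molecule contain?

0

Ring A has only sp³ atoms, so it is not fully conjugated — not aromatic (tetrahydrofuran).
Ring B has only sp³ atoms, so it is not fully conjugated — not aromatic (tetrahydrofuran).
No ring is aromatic. Total: 0.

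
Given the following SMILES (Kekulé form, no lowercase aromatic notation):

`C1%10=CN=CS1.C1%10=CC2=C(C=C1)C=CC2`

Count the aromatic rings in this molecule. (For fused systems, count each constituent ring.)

The SMILES encodes a five-membered ring with a sulfur at position 1 and a nitrogen at position 3 (in a C=N bond), with two double bonds; a six-membered carbon ring with three alternating C=C double bonds, fused to a five-membered carbon ring containing one C=C double bond and one sp³ carbon.
The 5-membered ring with one sulfur and one =N– has a continuous p-orbital overlap around the ring; 2 ring double bonds (4 π electrons) plus a heteroatom lone pair (2) give 6 π electrons. 6 = 4(1)+2, so it is aromatic (thiazole).
The 6-membered ring is planar and fully conjugated; 3 ring double bonds give 6 π electrons. 6 = 4(1)+2, so it is aromatic (benzene ring).
The 5-membered ring has one sp³ carbon, so it is not fully conjugated — not aromatic (cyclopentene ring).
2 of the 3 rings are aromatic. Total: 2.

2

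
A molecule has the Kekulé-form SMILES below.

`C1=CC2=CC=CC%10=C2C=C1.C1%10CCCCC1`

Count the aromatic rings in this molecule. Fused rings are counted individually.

2

The SMILES encodes two fused six-membered carbon rings, each with three alternating C=C double bonds; a six-membered saturated carbon ring.
The fused 6/6-membered bicyclic is a single π system with 10 sp² atoms and 10 π electrons from ring double bonds. 10 = 4(2)+2, so the system is aromatic and both rings count as aromatic (naphthalene).
The 6-membered ring has only sp³ atoms, so it is not fully conjugated — not aromatic (cyclohexane).
2 of the 3 rings are aromatic. Total: 2.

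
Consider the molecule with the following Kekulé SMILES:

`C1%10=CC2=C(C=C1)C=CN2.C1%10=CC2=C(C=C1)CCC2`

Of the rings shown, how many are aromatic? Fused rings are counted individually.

The SMILES encodes a six-membered carbon ring with three alternating C=C double bonds, fused to a five-membered ring containing one N–H nitrogen and two C=C double bonds; a six-membered carbon ring with three alternating C=C double bonds, fused to a saturated five-membered carbon ring.
The fused 6/5-membered bicyclic (with one N–H) is a single π system with 9 sp² atoms and 10 π electrons from ring double bonds plus a heteroatom lone pair. 10 = 4(2)+2, so the system is aromatic and both rings count as aromatic (indole).
The 6-membered ring is fully conjugated (every ring atom contributes a p orbital); 3 ring double bonds give 6 π electrons. 6 = 4(1)+2, so it is aromatic (benzene ring).
The 5-membered ring has three sp³ carbons, so it is not fully conjugated — not aromatic (cyclopentane ring).
3 of the 4 rings are aromatic. Total: 3.

3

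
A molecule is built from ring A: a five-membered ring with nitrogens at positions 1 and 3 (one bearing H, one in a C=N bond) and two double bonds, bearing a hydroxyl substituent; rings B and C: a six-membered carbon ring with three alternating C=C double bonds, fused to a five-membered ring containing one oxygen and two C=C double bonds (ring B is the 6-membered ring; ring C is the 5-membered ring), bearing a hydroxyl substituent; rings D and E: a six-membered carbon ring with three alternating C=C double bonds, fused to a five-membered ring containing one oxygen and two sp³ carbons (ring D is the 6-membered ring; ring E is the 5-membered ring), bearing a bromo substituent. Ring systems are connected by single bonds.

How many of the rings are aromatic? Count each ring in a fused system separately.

Ring A is planar and fully conjugated; 2 ring double bonds (4 π electrons) plus a heteroatom lone pair (2) give 6 π electrons. Since 6 = 4n+2 (n=1), ring A is aromatic (imidazole).
Rings B and C form a fused bicyclic system (with one oxygen) with 9 sp² atoms and 10 π electrons from ring double bonds plus a heteroatom lone pair. 10 = 4(2)+2, so the system is aromatic and both rings count as aromatic (benzofuran).
Ring D is planar and fully conjugated; 3 ring double bonds give 6 π electrons. Since 6 = 4n+2 (n=1), ring D is aromatic (benzene ring).
Ring E has two sp³ carbons, so it is not fully conjugated — not aromatic (oxolane ring).
Aromatic: A, B, C, D. Total: 4.

4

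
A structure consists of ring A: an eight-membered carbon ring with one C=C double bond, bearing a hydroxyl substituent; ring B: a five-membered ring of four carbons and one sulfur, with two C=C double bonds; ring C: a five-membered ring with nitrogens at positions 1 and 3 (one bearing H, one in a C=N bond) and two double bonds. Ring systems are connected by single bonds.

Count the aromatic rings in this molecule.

Ring A has six sp³ carbons, so it is not fully conjugated — not aromatic (cyclooctene).
Ring B is fully conjugated (every ring atom contributes a p orbital); 2 ring double bonds (4 π electrons) plus a heteroatom lone pair (2) give 6 π electrons. 6 = 4(1)+2, so ring B is aromatic (thiophene).
Ring C is planar and fully conjugated; 2 ring double bonds (4 π electrons) plus a heteroatom lone pair (2) give 6 π electrons. That satisfies 4n+2 with n=1, so ring C is aromatic (imidazole).
Aromatic: B, C. Total: 2.

2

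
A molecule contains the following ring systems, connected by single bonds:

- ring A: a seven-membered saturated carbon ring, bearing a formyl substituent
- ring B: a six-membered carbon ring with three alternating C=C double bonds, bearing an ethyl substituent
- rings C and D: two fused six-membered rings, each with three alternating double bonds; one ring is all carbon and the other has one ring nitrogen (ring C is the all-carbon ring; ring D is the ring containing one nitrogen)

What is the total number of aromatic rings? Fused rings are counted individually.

3

Ring A has only sp³ atoms, so it is not fully conjugated — not aromatic (cycloheptane).
Ring B is planar and fully conjugated; 3 ring double bonds give 6 π electrons. Since 6 = 4n+2 (n=1), ring B is aromatic (benzene).
Rings C and D form a fused bicyclic system (with one nitrogen) with 10 sp² atoms and 10 π electrons from ring double bonds. 10 = 4(2)+2, so the system is aromatic and both rings count as aromatic (quinoline).
Aromatic: B, C, D. Total: 3.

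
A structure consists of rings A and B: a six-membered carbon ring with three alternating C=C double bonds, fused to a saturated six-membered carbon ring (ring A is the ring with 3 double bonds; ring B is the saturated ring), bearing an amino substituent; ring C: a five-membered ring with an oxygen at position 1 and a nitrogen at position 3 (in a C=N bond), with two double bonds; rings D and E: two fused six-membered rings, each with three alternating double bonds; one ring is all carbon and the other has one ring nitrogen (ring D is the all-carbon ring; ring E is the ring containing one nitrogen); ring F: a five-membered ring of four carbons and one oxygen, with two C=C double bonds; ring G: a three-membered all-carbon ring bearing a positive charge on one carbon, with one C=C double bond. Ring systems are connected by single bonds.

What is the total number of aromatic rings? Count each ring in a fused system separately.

6

Ring A has a continuous p-orbital overlap around the ring; 3 ring double bonds give 6 π electrons. That satisfies 4n+2 with n=1, so ring A is aromatic (benzene ring).
Ring B has four sp³ carbons, so it is not fully conjugated — not aromatic (cyclohexane ring).
Ring C has a continuous p-orbital overlap around the ring; 2 ring double bonds (4 π electrons) plus a heteroatom lone pair (2) give 6 π electrons. That satisfies 4n+2 with n=1, so ring C is aromatic (oxazole).
Rings D and E form a fused bicyclic system (with one nitrogen) with 10 sp² atoms and 10 π electrons from ring double bonds. 10 = 4(2)+2, so the system is aromatic and both rings count as aromatic (quinoline).
Ring F has a continuous p-orbital overlap around the ring; 2 ring double bonds (4 π electrons) plus a heteroatom lone pair (2) give 6 π electrons. 6 = 4(1)+2, so ring F is aromatic (furan).
Ring G is planar and fully conjugated; 1 ring double bond (2 π electrons) plus the carbocation's empty p orbital (0, but keeps the ring conjugated) give 2 π electrons. 2 = 4(0)+2, so ring G is aromatic (cyclopropenyl cation).
Aromatic: A, C, D, E, F, G. Total: 6.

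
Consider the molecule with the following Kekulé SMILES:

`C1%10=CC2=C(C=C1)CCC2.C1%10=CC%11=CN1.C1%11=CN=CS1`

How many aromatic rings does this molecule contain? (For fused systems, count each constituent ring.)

3

The SMILES encodes a six-membered carbon ring with three alternating C=C double bonds, fused to a saturated five-membered carbon ring; a five-membered ring of four carbons and one nitrogen bearing a hydrogen, with two C=C double bonds; a five-membered ring with a sulfur at position 1 and a nitrogen at position 3 (in a C=N bond), with two double bonds.
The 6-membered ring is planar and fully conjugated; 3 ring double bonds give 6 π electrons. That satisfies 4n+2 with n=1, so it is aromatic (benzene ring).
The 5-membered ring has three sp³ carbons, so it is not fully conjugated — not aromatic (cyclopentane ring).
The 5-membered ring with one N–H has a continuous p-orbital overlap around the ring; 2 ring double bonds (4 π electrons) plus a heteroatom lone pair (2) give 6 π electrons. Since 6 = 4n+2 (n=1), it is aromatic (pyrrole).
The 5-membered ring with one sulfur and one =N– is planar and fully conjugated; 2 ring double bonds (4 π electrons) plus a heteroatom lone pair (2) give 6 π electrons. That satisfies 4n+2 with n=1, so it is aromatic (thiazole).
3 of the 4 rings are aromatic. Total: 3.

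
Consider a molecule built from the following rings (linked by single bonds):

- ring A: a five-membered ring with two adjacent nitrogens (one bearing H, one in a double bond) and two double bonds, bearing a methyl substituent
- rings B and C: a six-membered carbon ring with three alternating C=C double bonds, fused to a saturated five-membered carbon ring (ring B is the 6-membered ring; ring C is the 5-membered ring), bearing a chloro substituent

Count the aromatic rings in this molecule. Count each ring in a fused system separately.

Ring A has a continuous p-orbital overlap around the ring; 2 ring double bonds (4 π electrons) plus a heteroatom lone pair (2) give 6 π electrons. 6 = 4(1)+2, so ring A is aromatic (pyrazole).
Ring B has a continuous p-orbital overlap around the ring; 3 ring double bonds give 6 π electrons. 6 = 4(1)+2, so ring B is aromatic (benzene ring).
Ring C has three sp³ carbons, so it is not fully conjugated — not aromatic (cyclopentane ring).
Aromatic: A, B. Total: 2.

2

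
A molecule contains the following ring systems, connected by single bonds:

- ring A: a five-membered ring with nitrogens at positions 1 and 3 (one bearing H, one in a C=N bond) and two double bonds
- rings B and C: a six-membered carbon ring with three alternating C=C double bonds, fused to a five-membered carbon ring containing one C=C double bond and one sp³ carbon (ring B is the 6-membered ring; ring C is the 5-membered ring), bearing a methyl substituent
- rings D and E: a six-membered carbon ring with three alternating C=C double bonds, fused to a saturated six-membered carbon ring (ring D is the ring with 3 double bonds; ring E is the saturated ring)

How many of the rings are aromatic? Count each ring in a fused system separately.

Ring A is planar and fully conjugated; 2 ring double bonds (4 π electrons) plus a heteroatom lone pair (2) give 6 π electrons. Since 6 = 4n+2 (n=1), ring A is aromatic (imidazole).
Ring B is planar and fully conjugated; 3 ring double bonds give 6 π electrons. Since 6 = 4n+2 (n=1), ring B is aromatic (benzene ring).
Ring C has one sp³ carbon, so it is not fully conjugated — not aromatic (cyclopentene ring).
Ring D is fully conjugated (every ring atom contributes a p orbital); 3 ring double bonds give 6 π electrons. Since 6 = 4n+2 (n=1), ring D is aromatic (benzene ring).
Ring E has four sp³ carbons, so it is not fully conjugated — not aromatic (cyclohexane ring).
Aromatic: A, B, D. Total: 3.

3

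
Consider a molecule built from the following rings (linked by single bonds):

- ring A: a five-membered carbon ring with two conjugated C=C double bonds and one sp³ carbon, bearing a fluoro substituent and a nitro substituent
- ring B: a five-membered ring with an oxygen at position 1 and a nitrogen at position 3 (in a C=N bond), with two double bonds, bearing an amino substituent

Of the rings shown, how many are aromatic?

1

Ring A has one sp³ carbon, so it is not fully conjugated — not aromatic (cyclopentadiene).
Ring B has a continuous p-orbital overlap around the ring; 2 ring double bonds (4 π electrons) plus a heteroatom lone pair (2) give 6 π electrons. That satisfies 4n+2 with n=1, so ring B is aromatic (oxazole).
Aromatic: B. Total: 1.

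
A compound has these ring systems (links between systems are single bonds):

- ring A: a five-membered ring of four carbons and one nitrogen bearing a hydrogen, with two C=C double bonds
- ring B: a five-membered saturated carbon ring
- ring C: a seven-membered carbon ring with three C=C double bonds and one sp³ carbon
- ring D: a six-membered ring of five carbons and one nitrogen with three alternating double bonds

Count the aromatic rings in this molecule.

2

Ring A is planar and fully conjugated; 2 ring double bonds (4 π electrons) plus a heteroatom lone pair (2) give 6 π electrons. Since 6 = 4n+2 (n=1), ring A is aromatic (pyrrole).
Ring B has only sp³ atoms, so it is not fully conjugated — not aromatic (cyclopentane).
Ring C has one sp³ carbon, so it is not fully conjugated — not aromatic (cycloheptatriene).
Ring D is planar and fully conjugated; 3 ring double bonds give 6 π electrons. That satisfies 4n+2 with n=1, so ring D is aromatic (pyridine).
Aromatic: A, D. Total: 2.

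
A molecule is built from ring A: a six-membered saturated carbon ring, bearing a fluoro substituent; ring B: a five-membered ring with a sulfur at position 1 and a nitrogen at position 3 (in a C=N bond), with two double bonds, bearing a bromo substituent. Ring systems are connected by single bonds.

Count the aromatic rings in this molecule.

Ring A has only sp³ atoms, so it is not fully conjugated — not aromatic (cyclohexane).
Ring B has a continuous p-orbital overlap around the ring; 2 ring double bonds (4 π electrons) plus a heteroatom lone pair (2) give 6 π electrons. Since 6 = 4n+2 (n=1), ring B is aromatic (thiazole).
Aromatic: B. Total: 1.

1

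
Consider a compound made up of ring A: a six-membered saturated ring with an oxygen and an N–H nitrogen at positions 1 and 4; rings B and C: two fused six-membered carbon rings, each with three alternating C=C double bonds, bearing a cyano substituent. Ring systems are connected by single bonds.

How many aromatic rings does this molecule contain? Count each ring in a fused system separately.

2

Ring A has only sp³ atoms, so it is not fully conjugated — not aromatic (morpholine).
Rings B and C form a fused bicyclic system with 10 sp² atoms and 10 π electrons from ring double bonds. 10 = 4(2)+2, so the system is aromatic and both rings count as aromatic (naphthalene).
Aromatic: B, C. Total: 2.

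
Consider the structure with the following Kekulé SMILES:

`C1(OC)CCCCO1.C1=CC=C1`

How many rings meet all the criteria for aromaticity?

0

The SMILES encodes a six-membered saturated ring of five carbons and one oxygen; a four-membered carbon ring with two alternating C=C double bonds.
The 6-membered ring with one oxygen has only sp³ atoms, so it is not fully conjugated — not aromatic (tetrahydropyran).
The 4-membered ring has only sp² ring atoms; a planar conformation would have a fully conjugated π system of 4 electrons. But 4 = 4(1), which is 4n not 4n+2, so it is not aromatic (cyclobutadiene) — cyclobutadiene is antiaromatic and distorts to a rectangle.
None of the rings are aromatic. Total: 0.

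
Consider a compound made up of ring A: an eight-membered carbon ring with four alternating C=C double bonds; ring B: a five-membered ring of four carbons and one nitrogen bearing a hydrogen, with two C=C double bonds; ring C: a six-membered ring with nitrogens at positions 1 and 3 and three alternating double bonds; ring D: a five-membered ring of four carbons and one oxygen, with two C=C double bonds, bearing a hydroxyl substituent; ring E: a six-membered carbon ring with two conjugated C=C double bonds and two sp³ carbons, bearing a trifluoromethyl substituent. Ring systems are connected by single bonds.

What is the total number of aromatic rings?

Ring A has only sp² ring atoms; a planar conformation would have a fully conjugated π system of 8 electrons. But 8 = 4(2), which is 4n not 4n+2, so ring A is not aromatic (cyclooctatetraene) — cyclooctatetraene distorts into a non-planar tub to avoid antiaromaticity.
Ring B is fully conjugated (every ring atom contributes a p orbital); 2 ring double bonds (4 π electrons) plus a heteroatom lone pair (2) give 6 π electrons. Since 6 = 4n+2 (n=1), ring B is aromatic (pyrrole).
Ring C is planar and fully conjugated; 3 ring double bonds give 6 π electrons. That satisfies 4n+2 with n=1, so ring C is aromatic (pyrimidine).
Ring D is planar and fully conjugated; 2 ring double bonds (4 π electrons) plus a heteroatom lone pair (2) give 6 π electrons. 6 = 4(1)+2, so ring D is aromatic (furan).
Ring E has two sp³ carbons, so it is not fully conjugated — not aromatic (1,3-cyclohexadiene).
Aromatic: B, C, D. Total: 3.

3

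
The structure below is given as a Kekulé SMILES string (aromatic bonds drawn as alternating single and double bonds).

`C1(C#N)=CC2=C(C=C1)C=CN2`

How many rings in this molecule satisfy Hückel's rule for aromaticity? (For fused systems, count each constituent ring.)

The SMILES encodes a six-membered carbon ring with three alternating C=C double bonds, fused to a five-membered ring containing one N–H nitrogen and two C=C double bonds.
The fused 6/5-membered bicyclic (with one N–H) is a single π system with 9 sp² atoms and 10 π electrons from ring double bonds plus a heteroatom lone pair. 10 = 4(2)+2, so the system is aromatic and both rings count as aromatic (indole).
2 of the 2 rings are aromatic. Total: 2.

2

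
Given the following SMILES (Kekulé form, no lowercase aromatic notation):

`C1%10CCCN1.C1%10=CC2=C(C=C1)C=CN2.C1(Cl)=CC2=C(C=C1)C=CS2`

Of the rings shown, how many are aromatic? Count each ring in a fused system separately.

4

The SMILES encodes a five-membered saturated ring of four carbons and one N–H nitrogen; a six-membered carbon ring with three alternating C=C double bonds, fused to a five-membered ring containing one N–H nitrogen and two C=C double bonds; a six-membered carbon ring with three alternating C=C double bonds, fused to a five-membered ring containing one sulfur and two C=C double bonds.
The 5-membered ring with one N–H has only sp³ atoms, so it is not fully conjugated — not aromatic (pyrrolidine).
The fused 6/5-membered bicyclic (with one N–H) is a single π system with 9 sp² atoms and 10 π electrons from ring double bonds plus a heteroatom lone pair. 10 = 4(2)+2, so the system is aromatic and both rings count as aromatic (indole).
The fused 6/5-membered bicyclic (with one sulfur) is a single π system with 9 sp² atoms and 10 π electrons from ring double bonds plus a heteroatom lone pair. 10 = 4(2)+2, so the system is aromatic and both rings count as aromatic (benzothiophene).
4 of the 5 rings are aromatic. Total: 4.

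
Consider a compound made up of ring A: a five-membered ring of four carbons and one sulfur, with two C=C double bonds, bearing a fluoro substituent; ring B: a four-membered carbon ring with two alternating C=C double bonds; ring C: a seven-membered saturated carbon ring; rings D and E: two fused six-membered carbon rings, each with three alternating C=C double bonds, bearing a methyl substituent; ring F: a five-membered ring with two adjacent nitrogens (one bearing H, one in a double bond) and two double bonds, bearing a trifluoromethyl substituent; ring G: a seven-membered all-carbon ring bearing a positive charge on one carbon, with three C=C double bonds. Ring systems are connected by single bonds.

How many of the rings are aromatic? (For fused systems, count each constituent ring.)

Ring A is fully conjugated (every ring atom contributes a p orbital); 2 ring double bonds (4 π electrons) plus a heteroatom lone pair (2) give 6 π electrons. That satisfies 4n+2 with n=1, so ring A is aromatic (thiophene).
Ring B has only sp² ring atoms; a planar conformation would have a fully conjugated π system of 4 electrons. But 4 = 4(1), which is 4n not 4n+2, so ring B is not aromatic (cyclobutadiene) — cyclobutadiene is antiaromatic and distorts to a rectangle.
Ring C has only sp³ atoms, so it is not fully conjugated — not aromatic (cycloheptane).
Rings D and E form a fused bicyclic system with 10 sp² atoms and 10 π electrons from ring double bonds. 10 = 4(2)+2, so the system is aromatic and both rings count as aromatic (naphthalene).
Ring F is planar and fully conjugated; 2 ring double bonds (4 π electrons) plus a heteroatom lone pair (2) give 6 π electrons. 6 = 4(1)+2, so ring F is aromatic (pyrazole).
Ring G is planar and fully conjugated; 3 ring double bonds (6 π electrons) plus the carbocation's empty p orbital (0, but keeps the ring conjugated) give 6 π electrons. 6 = 4(1)+2, so ring G is aromatic (tropylium cation).
Aromatic: A, D, E, F, G. Total: 5.

5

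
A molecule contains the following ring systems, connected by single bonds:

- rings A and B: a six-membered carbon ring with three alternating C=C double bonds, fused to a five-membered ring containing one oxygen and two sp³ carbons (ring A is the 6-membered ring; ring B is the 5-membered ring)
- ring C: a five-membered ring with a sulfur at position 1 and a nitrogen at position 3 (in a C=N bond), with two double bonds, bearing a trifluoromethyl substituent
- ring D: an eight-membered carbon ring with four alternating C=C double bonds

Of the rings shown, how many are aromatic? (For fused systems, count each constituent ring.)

2

Ring A is planar and fully conjugated; 3 ring double bonds give 6 π electrons. That satisfies 4n+2 with n=1, so ring A is aromatic (benzene ring).
Ring B has two sp³ carbons, so it is not fully conjugated — not aromatic (oxolane ring).
Ring C has a continuous p-orbital overlap around the ring; 2 ring double bonds (4 π electrons) plus a heteroatom lone pair (2) give 6 π electrons. Since 6 = 4n+2 (n=1), ring C is aromatic (thiazole).
Ring D has only sp² ring atoms; a planar conformation would have a fully conjugated π system of 8 electrons. But 8 = 4(2), which is 4n not 4n+2, so ring D is not aromatic (cyclooctatetraene) — cyclooctatetraene distorts into a non-planar tub to avoid antiaromaticity.
Aromatic: A, C. Total: 2.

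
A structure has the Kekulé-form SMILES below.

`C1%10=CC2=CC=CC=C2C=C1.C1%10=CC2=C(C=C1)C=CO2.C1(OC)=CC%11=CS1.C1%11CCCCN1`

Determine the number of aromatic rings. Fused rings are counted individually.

5

The SMILES encodes two fused six-membered carbon rings, each with three alternating C=C double bonds; a six-membered carbon ring with three alternating C=C double bonds, fused to a five-membered ring containing one oxygen and two C=C double bonds; a five-membered ring of four carbons and one sulfur, with two C=C double bonds; a six-membered saturated ring of five carbons and one N–H nitrogen.
The fused 6/6-membered bicyclic is a single π system with 10 sp² atoms and 10 π electrons from ring double bonds. 10 = 4(2)+2, so the system is aromatic and both rings count as aromatic (naphthalene).
The fused 6/5-membered bicyclic (with one oxygen) is a single π system with 9 sp² atoms and 10 π electrons from ring double bonds plus a heteroatom lone pair. 10 = 4(2)+2, so the system is aromatic and both rings count as aromatic (benzofuran).
The 5-membered ring with one sulfur is planar and fully conjugated; 2 ring double bonds (4 π electrons) plus a heteroatom lone pair (2) give 6 π electrons. Since 6 = 4n+2 (n=1), it is aromatic (thiophene).
The 6-membered ring with one N–H has only sp³ atoms, so it is not fully conjugated — not aromatic (piperidine).
5 of the 6 rings are aromatic. Total: 5.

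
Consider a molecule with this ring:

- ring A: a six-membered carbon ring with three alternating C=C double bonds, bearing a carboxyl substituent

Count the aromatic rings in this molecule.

1

Ring A is planar and fully conjugated; 3 ring double bonds give 6 π electrons. 6 = 4(1)+2, so ring A is aromatic (benzene).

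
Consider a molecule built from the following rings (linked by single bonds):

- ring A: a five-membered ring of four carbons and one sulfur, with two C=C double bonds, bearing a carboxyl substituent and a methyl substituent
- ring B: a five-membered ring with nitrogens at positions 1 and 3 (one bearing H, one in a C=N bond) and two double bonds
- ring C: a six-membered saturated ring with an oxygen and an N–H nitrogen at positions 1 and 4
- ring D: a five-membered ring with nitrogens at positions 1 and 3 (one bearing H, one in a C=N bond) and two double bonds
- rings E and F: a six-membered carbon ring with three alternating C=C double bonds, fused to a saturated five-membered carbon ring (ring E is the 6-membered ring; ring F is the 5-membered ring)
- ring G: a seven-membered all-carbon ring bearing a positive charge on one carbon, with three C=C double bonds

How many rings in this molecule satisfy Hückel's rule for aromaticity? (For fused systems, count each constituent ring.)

5

Ring A is fully conjugated (every ring atom contributes a p orbital); 2 ring double bonds (4 π electrons) plus a heteroatom lone pair (2) give 6 π electrons. That satisfies 4n+2 with n=1, so ring A is aromatic (thiophene).
Ring B is fully conjugated (every ring atom contributes a p orbital); 2 ring double bonds (4 π electrons) plus a heteroatom lone pair (2) give 6 π electrons. Since 6 = 4n+2 (n=1), ring B is aromatic (imidazole).
Ring C has only sp³ atoms, so it is not fully conjugated — not aromatic (morpholine).
Ring D is planar and fully conjugated; 2 ring double bonds (4 π electrons) plus a heteroatom lone pair (2) give 6 π electrons. 6 = 4(1)+2, so ring D is aromatic (imidazole).
Ring E is fully conjugated (every ring atom contributes a p orbital); 3 ring double bonds give 6 π electrons. Since 6 = 4n+2 (n=1), ring E is aromatic (benzene ring).
Ring F has three sp³ carbons, so it is not fully conjugated — not aromatic (cyclopentane ring).
Ring G is planar and fully conjugated; 3 ring double bonds (6 π electrons) plus the carbocation's empty p orbital (0, but keeps the ring conjugated) give 6 π electrons. 6 = 4(1)+2, so ring G is aromatic (tropylium cation).
Aromatic: A, B, D, E, G. Total: 5.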